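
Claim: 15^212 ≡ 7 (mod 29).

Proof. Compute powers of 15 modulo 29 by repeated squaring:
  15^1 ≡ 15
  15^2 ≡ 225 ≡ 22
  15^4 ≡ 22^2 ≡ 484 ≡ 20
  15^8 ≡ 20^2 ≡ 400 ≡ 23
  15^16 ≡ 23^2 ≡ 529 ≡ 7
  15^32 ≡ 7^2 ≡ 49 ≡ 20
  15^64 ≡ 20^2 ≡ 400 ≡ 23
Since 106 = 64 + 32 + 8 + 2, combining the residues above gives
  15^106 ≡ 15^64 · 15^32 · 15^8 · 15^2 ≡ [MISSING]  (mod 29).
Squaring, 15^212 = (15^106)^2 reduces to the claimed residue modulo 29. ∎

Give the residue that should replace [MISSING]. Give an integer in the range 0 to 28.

6

15^64 · 15^32 · 15^8 · 15^2 ≡ 23 · 20 · 23 · 22 = 232760.
232760 mod 29 = 6, so 15^106 ≡ 6 (mod 29).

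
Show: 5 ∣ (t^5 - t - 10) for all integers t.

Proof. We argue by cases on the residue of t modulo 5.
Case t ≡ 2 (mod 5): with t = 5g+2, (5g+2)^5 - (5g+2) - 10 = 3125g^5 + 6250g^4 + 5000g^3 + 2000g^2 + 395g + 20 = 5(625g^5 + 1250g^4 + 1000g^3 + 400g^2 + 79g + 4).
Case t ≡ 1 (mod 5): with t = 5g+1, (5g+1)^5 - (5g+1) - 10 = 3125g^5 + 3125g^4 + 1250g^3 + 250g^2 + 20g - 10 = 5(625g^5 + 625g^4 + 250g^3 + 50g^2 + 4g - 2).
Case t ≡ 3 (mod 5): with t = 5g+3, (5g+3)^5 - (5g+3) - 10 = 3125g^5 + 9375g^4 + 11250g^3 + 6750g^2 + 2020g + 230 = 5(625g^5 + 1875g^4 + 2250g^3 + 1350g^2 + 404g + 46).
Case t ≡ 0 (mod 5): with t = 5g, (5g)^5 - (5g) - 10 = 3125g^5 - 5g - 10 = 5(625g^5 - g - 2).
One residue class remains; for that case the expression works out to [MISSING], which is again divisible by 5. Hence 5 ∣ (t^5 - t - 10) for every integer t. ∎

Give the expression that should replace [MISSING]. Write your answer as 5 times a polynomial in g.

5(625g^5 + 2500g^4 + 4000g^3 + 3200g^2 + 1279g + 202)

The residues treated are {2, 1, 3, 0}, so the missing case is t ≡ 4 (mod 5); write t = 5g+4.
Then (5g+4)^5 - (5g+4) - 10 = 3125g^5 + 12500g^4 + 20000g^3 + 16000g^2 + 6395g + 1010 = 5(625g^5 + 2500g^4 + 4000g^3 + 3200g^2 + 1279g + 202).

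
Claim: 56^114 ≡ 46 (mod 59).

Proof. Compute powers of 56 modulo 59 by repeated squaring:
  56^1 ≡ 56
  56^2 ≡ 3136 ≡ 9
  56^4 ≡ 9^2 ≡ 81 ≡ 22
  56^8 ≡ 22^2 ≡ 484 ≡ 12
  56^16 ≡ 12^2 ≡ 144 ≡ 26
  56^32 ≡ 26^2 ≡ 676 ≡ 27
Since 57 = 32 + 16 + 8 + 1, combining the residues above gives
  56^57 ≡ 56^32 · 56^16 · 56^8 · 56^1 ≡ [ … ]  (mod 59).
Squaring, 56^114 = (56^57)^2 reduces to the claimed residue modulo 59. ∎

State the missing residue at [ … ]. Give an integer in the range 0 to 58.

56^32 · 56^16 · 56^8 · 56^1 ≡ 27 · 26 · 12 · 56 = 471744.
471744 mod 59 = 39, so 56^57 ≡ 39 (mod 59).

39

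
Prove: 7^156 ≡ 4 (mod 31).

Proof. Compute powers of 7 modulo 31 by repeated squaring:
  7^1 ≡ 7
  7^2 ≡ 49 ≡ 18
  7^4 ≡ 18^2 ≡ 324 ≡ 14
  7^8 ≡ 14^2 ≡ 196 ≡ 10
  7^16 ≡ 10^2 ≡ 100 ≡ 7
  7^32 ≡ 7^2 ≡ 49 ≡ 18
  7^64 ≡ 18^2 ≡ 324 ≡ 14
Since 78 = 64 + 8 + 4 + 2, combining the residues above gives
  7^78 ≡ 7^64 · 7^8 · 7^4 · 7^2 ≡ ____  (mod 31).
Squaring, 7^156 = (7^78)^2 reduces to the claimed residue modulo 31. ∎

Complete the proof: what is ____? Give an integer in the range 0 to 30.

Multiply the listed residues: 14 · 10 · 14 · 18 = 140 → 1960 → 35280.
Reducing modulo 31: 35280 = 1138·31 + 2, so 7^78 ≡ 2.

2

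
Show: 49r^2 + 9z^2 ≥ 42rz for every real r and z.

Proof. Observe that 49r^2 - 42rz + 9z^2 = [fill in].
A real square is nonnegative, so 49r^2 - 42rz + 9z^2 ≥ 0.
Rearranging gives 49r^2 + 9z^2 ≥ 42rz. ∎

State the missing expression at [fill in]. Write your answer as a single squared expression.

The leading and trailing coefficients are 7^2 and 3^2, and 42 = 2·7·3, so the trinomial is (7r - 3z)^2.
Hence 49r^2 - 42rz + 9z^2 ≥ 0.

(7r - 3z)^2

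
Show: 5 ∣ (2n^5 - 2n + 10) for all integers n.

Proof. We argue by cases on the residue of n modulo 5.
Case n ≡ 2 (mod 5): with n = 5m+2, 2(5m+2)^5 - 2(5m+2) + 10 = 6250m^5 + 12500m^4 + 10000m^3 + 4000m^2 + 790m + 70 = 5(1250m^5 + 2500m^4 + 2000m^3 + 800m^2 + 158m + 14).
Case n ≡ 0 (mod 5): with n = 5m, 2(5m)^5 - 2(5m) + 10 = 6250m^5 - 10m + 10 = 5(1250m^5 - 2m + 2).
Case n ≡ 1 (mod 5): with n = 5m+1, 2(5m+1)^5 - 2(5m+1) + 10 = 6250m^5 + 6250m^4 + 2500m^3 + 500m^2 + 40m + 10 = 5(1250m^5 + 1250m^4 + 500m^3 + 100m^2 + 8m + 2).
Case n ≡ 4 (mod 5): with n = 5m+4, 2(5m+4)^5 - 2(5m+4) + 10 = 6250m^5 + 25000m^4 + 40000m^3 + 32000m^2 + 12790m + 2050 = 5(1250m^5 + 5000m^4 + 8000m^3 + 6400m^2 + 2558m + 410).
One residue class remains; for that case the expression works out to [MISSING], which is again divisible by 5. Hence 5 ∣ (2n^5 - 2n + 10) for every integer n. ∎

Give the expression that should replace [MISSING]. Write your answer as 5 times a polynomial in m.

Only n ≡ 3 (mod 5) is unaccounted for. Put n = 5m+3:
2(5m+3)^5 - 2(5m+3) + 10 expands to 6250m^5 + 18750m^4 + 22500m^3 + 13500m^2 + 4040m + 490,
and factoring out 5 leaves 5(1250m^5 + 3750m^4 + 4500m^3 + 2700m^2 + 808m + 98).

5(1250m^5 + 3750m^4 + 4500m^3 + 2700m^2 + 808m + 98)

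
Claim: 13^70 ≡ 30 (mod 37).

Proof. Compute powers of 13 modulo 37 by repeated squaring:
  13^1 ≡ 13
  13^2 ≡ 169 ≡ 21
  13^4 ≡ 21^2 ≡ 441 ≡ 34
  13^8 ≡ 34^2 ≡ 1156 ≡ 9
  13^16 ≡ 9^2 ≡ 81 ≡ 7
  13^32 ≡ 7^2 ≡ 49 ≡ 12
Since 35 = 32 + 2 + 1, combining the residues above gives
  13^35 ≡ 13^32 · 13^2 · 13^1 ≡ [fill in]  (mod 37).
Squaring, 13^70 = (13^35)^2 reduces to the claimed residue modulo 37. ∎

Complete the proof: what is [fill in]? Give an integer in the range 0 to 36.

13^32 · 13^2 · 13^1 ≡ 12 · 21 · 13 = 3276.
3276 mod 37 = 20, so 13^35 ≡ 20 (mod 37).

20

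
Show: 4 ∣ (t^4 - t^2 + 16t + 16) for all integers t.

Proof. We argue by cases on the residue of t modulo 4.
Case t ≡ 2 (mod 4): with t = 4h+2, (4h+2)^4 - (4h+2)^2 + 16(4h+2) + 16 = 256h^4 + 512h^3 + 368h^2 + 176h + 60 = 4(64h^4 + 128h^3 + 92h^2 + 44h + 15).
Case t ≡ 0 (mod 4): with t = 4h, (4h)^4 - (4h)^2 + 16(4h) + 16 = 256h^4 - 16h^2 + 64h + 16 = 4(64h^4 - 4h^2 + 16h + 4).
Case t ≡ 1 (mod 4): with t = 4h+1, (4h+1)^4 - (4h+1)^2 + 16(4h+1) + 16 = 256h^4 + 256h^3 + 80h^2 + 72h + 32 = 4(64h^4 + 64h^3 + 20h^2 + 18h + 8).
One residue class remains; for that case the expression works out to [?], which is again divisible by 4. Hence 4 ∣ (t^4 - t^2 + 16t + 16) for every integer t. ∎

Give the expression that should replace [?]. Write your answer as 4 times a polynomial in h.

4(64h^4 + 192h^3 + 212h^2 + 118h + 34)

The residues treated are {2, 0, 1}, so the missing case is t ≡ 3 (mod 4); write t = 4h+3.
Then (4h+3)^4 - (4h+3)^2 + 16(4h+3) + 16 = 256h^4 + 768h^3 + 848h^2 + 472h + 136 = 4(64h^4 + 192h^3 + 212h^2 + 118h + 34).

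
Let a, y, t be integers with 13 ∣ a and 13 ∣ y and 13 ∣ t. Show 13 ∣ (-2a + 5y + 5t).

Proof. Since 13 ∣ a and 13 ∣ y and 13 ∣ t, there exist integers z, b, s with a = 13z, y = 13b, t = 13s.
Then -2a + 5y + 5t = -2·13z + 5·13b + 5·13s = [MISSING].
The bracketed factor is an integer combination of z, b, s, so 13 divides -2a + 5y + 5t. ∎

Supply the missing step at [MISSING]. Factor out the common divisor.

Each term has a factor of 13: -2·13z + 5·13b + 5·13s = 13·(5b + 5s - 2z).
Since 5b + 5s - 2z is an integer, 13 ∣ (-2a + 5y + 5t).

13(5b + 5s - 2z)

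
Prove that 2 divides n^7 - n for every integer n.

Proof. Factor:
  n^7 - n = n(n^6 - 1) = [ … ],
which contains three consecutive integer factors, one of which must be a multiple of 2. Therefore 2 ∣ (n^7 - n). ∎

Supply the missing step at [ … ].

n^6 - 1 = (n^2 - 1)(n^4 + n^2 + 1), and n^2 - 1 = (n-1)(n+1).
So n(n^6 - 1) = (n - 1)n(n + 1)(n^4 + n^2 + 1).

(n - 1)n(n + 1)(n^4 + n^2 + 1)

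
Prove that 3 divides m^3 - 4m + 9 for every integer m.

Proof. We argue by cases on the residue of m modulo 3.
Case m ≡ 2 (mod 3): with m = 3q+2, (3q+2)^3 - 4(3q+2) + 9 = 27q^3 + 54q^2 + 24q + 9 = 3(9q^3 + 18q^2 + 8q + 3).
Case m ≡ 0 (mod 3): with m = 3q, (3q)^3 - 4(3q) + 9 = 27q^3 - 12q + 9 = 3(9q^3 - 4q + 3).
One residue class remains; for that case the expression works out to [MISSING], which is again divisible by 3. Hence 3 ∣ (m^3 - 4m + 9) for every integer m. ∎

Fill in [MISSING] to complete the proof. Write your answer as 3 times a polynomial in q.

The residues treated are {2, 0}, so the missing case is m ≡ 1 (mod 3); write m = 3q+1.
Then (3q+1)^3 - 4(3q+1) + 9 = 27q^3 + 27q^2 - 3q + 6 = 3(9q^3 + 9q^2 - q + 2).

3(9q^3 + 9q^2 - q + 2)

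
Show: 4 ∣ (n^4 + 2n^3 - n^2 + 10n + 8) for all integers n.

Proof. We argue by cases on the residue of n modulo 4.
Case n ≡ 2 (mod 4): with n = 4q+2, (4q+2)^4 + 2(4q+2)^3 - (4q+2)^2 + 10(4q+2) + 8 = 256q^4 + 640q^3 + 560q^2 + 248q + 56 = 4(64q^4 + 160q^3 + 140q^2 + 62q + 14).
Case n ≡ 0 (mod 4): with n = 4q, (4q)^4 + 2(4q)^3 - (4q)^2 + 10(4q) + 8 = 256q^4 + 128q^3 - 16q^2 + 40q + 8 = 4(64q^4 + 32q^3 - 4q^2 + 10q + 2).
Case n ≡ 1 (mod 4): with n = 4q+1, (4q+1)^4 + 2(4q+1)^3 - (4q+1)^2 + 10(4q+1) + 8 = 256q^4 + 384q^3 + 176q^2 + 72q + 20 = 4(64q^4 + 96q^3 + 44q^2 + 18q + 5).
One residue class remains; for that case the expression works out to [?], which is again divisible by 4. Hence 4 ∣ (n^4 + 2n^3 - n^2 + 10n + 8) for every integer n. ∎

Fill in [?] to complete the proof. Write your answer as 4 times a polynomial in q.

4(64q^4 + 224q^3 + 284q^2 + 166q + 41)

The residues treated are {2, 0, 1}, so the missing case is n ≡ 3 (mod 4); write n = 4q+3.
Then (4q+3)^4 + 2(4q+3)^3 - (4q+3)^2 + 10(4q+3) + 8 = 256q^4 + 896q^3 + 1136q^2 + 664q + 164 = 4(64q^4 + 224q^3 + 284q^2 + 166q + 41).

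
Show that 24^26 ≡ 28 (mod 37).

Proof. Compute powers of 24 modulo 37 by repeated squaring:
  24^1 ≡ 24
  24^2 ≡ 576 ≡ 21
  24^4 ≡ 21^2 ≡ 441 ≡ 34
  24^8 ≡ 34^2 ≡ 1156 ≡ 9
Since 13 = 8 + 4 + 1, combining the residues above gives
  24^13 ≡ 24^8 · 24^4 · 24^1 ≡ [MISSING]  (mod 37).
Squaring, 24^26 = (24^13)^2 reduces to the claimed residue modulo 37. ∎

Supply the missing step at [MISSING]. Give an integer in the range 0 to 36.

Multiply the listed residues: 9 · 34 · 24 = 306 → 7344.
Reducing modulo 37: 7344 = 198·37 + 18, so 24^13 ≡ 18.

18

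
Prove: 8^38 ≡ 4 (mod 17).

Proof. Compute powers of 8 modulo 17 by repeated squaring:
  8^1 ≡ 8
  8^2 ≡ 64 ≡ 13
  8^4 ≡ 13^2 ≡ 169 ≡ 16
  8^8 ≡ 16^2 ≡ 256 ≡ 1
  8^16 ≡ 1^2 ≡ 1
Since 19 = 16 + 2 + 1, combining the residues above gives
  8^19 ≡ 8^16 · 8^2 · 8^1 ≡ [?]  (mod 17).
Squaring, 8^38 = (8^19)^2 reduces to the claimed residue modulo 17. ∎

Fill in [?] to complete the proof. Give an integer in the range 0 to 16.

2

Multiply the listed residues: 1 · 13 · 8 = 13 → 104.
Reducing modulo 17: 104 = 6·17 + 2, so 8^19 ≡ 2.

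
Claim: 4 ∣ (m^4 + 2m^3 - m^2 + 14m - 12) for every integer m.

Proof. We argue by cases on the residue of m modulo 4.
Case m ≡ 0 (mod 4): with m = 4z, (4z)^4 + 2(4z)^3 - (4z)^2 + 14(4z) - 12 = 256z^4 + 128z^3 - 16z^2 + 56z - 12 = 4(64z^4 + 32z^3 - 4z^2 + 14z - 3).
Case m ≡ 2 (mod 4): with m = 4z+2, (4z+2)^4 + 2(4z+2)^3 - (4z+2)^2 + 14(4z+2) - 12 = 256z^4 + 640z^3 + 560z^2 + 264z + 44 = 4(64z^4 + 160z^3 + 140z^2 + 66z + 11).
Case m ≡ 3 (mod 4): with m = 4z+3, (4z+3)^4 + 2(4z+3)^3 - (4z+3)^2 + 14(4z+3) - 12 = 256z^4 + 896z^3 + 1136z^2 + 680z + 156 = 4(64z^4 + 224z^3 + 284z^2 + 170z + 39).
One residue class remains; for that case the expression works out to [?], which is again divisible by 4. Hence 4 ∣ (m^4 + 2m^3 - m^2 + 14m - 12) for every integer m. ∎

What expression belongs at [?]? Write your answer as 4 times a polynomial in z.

4(64z^4 + 96z^3 + 44z^2 + 22z + 1)

Only m ≡ 1 (mod 4) is unaccounted for. Put m = 4z+1:
(4z+1)^4 + 2(4z+1)^3 - (4z+1)^2 + 14(4z+1) - 12 expands to 256z^4 + 384z^3 + 176z^2 + 88z + 4,
and factoring out 4 leaves 4(64z^4 + 96z^3 + 44z^2 + 22z + 1).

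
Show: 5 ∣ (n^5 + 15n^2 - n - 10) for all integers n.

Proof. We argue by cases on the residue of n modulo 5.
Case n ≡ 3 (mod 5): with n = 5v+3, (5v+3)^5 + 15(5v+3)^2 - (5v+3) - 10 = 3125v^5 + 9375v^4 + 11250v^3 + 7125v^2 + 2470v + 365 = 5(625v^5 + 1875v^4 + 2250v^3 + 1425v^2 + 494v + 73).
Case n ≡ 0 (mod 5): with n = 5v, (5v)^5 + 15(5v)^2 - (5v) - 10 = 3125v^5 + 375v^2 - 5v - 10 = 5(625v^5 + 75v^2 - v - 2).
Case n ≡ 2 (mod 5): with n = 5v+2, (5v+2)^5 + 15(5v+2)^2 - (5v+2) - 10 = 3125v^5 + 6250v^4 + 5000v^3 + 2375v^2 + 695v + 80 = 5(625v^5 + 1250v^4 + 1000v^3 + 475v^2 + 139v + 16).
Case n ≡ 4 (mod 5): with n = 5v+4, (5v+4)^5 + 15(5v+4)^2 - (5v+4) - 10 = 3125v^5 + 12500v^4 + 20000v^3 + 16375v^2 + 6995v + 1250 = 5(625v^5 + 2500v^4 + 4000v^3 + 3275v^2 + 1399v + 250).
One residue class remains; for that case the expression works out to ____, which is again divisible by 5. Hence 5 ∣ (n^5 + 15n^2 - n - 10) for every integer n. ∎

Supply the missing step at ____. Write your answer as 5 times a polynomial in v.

Only n ≡ 1 (mod 5) is unaccounted for. Put n = 5v+1:
(5v+1)^5 + 15(5v+1)^2 - (5v+1) - 10 expands to 3125v^5 + 3125v^4 + 1250v^3 + 625v^2 + 170v + 5,
and factoring out 5 leaves 5(625v^5 + 625v^4 + 250v^3 + 125v^2 + 34v + 1).

5(625v^5 + 625v^4 + 250v^3 + 125v^2 + 34v + 1)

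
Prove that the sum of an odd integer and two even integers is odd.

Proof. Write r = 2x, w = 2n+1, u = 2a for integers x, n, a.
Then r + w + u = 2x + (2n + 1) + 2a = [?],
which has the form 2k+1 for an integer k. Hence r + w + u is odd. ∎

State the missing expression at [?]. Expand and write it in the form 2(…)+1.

Expanding: 2x + (2n + 1) + 2a = 2a + 2n + 2x + 1.
Every term except the constant is even, so this is 2(a + n + x) + 1,
and a + n + x ∈ ℤ gives the required form.

2(a + n + x) + 1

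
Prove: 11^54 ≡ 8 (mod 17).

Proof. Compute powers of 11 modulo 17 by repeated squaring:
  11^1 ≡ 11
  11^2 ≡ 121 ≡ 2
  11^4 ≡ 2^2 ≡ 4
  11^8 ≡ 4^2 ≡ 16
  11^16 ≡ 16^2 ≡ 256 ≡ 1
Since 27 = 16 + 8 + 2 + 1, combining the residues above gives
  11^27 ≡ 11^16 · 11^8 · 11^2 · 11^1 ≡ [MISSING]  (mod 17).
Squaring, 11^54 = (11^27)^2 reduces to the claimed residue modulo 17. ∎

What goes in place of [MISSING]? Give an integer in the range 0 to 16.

11^16 · 11^8 · 11^2 · 11^1 ≡ 1 · 16 · 2 · 11 = 352.
352 mod 17 = 12, so 11^27 ≡ 12 (mod 17).

12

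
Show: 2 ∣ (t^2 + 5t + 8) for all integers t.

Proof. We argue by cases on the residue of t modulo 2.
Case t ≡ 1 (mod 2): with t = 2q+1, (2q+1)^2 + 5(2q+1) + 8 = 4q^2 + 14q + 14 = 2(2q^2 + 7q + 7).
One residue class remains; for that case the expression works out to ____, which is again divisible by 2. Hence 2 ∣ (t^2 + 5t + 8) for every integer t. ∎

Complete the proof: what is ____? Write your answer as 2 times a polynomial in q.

2(2q^2 + 5q + 4)

The residues treated are {1}, so the missing case is t ≡ 0 (mod 2); write t = 2q.
Then (2q)^2 + 5(2q) + 8 = 4q^2 + 10q + 8 = 2(2q^2 + 5q + 4).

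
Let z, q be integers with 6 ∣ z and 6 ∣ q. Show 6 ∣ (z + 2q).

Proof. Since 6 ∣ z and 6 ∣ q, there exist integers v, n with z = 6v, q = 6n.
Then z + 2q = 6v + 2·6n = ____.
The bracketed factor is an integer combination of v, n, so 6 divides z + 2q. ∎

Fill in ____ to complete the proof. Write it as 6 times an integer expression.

6(2n + v)

Pull the common 6 out of every term: 6v + 2·6n = 6(2n + v).
2n + v is an integer, which exhibits the divisibility.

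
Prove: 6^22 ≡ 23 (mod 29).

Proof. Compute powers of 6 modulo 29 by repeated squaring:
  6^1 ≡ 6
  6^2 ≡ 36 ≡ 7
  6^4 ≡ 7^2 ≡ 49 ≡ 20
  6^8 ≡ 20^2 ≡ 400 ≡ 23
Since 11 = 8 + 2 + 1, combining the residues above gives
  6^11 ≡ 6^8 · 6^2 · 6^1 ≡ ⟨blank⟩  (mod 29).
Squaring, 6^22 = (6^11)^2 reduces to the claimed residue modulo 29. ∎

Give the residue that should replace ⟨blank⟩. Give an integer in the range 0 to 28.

9

6^8 · 6^2 · 6^1 ≡ 23 · 7 · 6 = 966.
966 mod 29 = 9, so 6^11 ≡ 9 (mod 29).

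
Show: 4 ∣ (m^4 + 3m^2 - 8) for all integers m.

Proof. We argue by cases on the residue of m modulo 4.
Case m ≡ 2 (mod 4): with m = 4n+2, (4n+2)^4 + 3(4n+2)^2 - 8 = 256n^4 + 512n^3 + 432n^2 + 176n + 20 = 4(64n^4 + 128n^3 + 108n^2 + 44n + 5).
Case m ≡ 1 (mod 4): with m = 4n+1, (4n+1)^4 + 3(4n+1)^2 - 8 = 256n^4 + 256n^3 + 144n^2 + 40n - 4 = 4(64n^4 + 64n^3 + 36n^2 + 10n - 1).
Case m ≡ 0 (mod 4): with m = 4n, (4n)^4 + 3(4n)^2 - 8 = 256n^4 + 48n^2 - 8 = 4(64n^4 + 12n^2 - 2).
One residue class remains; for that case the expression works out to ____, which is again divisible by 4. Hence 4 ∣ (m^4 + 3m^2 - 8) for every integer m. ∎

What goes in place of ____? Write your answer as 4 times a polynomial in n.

The residues treated are {2, 1, 0}, so the missing case is m ≡ 3 (mod 4); write m = 4n+3.
Then (4n+3)^4 + 3(4n+3)^2 - 8 = 256n^4 + 768n^3 + 912n^2 + 504n + 100 = 4(64n^4 + 192n^3 + 228n^2 + 126n + 25).

4(64n^4 + 192n^3 + 228n^2 + 126n + 25)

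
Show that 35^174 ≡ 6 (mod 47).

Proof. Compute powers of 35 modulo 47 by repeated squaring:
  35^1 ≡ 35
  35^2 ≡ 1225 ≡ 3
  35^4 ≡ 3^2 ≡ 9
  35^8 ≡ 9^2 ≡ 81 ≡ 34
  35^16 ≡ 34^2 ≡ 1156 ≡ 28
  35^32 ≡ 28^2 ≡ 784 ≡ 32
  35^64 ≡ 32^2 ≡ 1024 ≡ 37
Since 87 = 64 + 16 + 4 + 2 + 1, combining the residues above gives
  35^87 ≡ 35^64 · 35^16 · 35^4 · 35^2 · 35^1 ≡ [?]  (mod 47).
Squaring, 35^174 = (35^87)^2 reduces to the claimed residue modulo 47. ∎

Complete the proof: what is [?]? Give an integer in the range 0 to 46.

10

35^64 · 35^16 · 35^4 · 35^2 · 35^1 ≡ 37 · 28 · 9 · 3 · 35 = 979020.
979020 mod 47 = 10, so 35^87 ≡ 10 (mod 47).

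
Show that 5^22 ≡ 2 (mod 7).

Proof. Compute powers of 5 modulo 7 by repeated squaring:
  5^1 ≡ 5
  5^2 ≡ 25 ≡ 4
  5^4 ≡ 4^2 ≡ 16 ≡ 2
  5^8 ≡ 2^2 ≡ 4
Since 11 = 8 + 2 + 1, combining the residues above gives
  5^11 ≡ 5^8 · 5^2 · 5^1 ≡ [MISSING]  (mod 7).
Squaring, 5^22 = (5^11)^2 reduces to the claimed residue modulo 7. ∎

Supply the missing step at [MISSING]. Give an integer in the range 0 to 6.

Multiply the listed residues: 4 · 4 · 5 = 16 → 80.
Reducing modulo 7: 80 = 11·7 + 3, so 5^11 ≡ 3.

3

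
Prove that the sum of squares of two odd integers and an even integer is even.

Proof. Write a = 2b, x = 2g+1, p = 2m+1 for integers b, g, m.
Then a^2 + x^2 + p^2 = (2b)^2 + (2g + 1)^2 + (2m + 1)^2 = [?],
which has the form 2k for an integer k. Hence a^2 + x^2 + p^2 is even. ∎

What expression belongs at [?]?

(2b)^2 + (2g + 1)^2 + (2m + 1)^2 = 4b^2 + 4g^2 + 4g + 4m^2 + 4m + 2
= 2(2b^2 + 2g^2 + 2g + 2m^2 + 2m + 1).
Since 2b^2 + 2g^2 + 2g + 2m^2 + 2m + 1 is an integer, the sum of squares is of the form 2k for an integer k.

2(2b^2 + 2g^2 + 2g + 2m^2 + 2m + 1)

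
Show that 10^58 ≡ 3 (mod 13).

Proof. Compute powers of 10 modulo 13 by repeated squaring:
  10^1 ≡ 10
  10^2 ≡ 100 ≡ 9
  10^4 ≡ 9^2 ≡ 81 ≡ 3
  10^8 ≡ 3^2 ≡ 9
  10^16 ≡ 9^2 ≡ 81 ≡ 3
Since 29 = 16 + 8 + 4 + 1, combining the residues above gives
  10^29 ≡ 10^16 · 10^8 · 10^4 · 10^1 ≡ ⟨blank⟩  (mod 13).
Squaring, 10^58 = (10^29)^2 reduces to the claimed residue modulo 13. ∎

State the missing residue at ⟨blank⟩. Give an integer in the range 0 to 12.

4

Multiply the listed residues: 3 · 9 · 3 · 10 = 27 → 81 → 810.
Reducing modulo 13: 810 = 62·13 + 4, so 10^29 ≡ 4.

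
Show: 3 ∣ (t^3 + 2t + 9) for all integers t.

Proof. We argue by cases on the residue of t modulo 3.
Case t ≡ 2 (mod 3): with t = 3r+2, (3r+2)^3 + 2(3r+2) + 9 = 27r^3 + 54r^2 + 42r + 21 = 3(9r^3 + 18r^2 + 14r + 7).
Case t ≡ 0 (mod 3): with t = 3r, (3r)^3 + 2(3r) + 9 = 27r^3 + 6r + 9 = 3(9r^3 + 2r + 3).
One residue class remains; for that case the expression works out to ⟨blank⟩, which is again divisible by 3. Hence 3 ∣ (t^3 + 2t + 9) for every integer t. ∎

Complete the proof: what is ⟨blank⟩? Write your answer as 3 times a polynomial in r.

3(9r^3 + 9r^2 + 5r + 4)

The residues treated are {2, 0}, so the missing case is t ≡ 1 (mod 3); write t = 3r+1.
Then (3r+1)^3 + 2(3r+1) + 9 = 27r^3 + 27r^2 + 15r + 12 = 3(9r^3 + 9r^2 + 5r + 4).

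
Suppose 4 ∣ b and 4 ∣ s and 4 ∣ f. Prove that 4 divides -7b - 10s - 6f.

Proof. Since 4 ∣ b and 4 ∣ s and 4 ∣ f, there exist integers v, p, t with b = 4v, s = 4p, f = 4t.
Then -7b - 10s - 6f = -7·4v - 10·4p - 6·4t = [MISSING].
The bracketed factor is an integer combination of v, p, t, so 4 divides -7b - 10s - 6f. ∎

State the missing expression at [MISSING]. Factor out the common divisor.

4(-10p - 6t - 7v)

Pull the common 4 out of every term: -7·4v - 10·4p - 6·4t = 4(-10p - 6t - 7v).
-10p - 6t - 7v is an integer, which exhibits the divisibility.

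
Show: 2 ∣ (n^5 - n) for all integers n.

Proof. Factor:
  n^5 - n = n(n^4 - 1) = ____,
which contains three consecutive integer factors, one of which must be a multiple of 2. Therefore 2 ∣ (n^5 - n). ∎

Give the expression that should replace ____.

(n - 1)n(n + 1)(n^2 + 1)

n^4 - 1 = (n^2 - 1)(n^2 + 1), and n^2 - 1 = (n-1)(n+1).
So n(n^4 - 1) = (n - 1)n(n + 1)(n^2 + 1).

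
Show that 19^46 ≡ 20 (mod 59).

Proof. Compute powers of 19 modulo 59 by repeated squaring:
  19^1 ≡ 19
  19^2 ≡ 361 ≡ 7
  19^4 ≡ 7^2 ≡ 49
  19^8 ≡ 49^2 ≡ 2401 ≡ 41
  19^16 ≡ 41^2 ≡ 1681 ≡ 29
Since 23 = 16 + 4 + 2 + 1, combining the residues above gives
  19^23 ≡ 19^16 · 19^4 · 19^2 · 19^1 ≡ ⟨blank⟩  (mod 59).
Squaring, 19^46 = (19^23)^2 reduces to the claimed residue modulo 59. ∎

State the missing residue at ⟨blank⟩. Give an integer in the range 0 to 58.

19^16 · 19^4 · 19^2 · 19^1 ≡ 29 · 49 · 7 · 19 = 188993.
188993 mod 59 = 16, so 19^23 ≡ 16 (mod 59).

16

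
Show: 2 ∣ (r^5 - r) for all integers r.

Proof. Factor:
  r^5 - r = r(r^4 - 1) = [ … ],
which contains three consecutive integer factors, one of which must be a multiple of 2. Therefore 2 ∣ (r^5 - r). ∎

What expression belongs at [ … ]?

(r - 1)r(r + 1)(r^2 + 1)

r^4 - 1 = (r^2 - 1)(r^2 + 1), and r^2 - 1 = (r-1)(r+1).
So r(r^4 - 1) = (r - 1)r(r + 1)(r^2 + 1).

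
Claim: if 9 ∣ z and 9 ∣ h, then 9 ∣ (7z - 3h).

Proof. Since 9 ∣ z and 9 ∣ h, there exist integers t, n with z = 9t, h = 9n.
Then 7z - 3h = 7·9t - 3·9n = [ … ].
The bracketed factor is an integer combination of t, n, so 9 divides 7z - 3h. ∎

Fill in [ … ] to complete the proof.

9(-3n + 7t)

Pull the common 9 out of every term: 7·9t - 3·9n = 9(-3n + 7t).
-3n + 7t is an integer, which exhibits the divisibility.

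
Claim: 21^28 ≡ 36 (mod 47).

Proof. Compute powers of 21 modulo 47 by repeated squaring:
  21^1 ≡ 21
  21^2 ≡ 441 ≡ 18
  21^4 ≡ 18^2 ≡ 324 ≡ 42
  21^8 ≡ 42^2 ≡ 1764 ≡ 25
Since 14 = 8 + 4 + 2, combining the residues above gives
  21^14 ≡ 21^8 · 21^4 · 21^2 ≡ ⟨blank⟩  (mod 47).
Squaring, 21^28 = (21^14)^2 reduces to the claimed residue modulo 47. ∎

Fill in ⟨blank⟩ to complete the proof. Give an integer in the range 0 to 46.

Multiply the listed residues: 25 · 42 · 18 = 1050 → 18900.
Reducing modulo 47: 18900 = 402·47 + 6, so 21^14 ≡ 6.

6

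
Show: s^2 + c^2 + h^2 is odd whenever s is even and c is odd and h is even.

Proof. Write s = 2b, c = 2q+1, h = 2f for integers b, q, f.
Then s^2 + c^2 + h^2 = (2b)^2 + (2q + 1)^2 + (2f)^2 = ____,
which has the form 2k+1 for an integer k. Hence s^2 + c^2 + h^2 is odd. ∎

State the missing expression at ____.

2(2b^2 + 2f^2 + 2q^2 + 2q) + 1

Expanding: (2b)^2 + (2q + 1)^2 + (2f)^2 = 4b^2 + 4f^2 + 4q^2 + 4q + 1.
Every term except the constant is even, so this is 2(2b^2 + 2f^2 + 2q^2 + 2q) + 1,
and 2b^2 + 2f^2 + 2q^2 + 2q ∈ ℤ gives the required form.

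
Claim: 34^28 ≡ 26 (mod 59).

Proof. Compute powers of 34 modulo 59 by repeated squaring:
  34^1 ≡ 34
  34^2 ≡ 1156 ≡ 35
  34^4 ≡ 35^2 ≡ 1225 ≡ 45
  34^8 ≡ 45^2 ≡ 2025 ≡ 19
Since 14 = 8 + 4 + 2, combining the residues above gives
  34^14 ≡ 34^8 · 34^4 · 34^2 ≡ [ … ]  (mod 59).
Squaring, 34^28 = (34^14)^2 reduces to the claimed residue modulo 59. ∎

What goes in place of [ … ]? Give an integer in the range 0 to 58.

Multiply the listed residues: 19 · 45 · 35 = 855 → 29925.
Reducing modulo 59: 29925 = 507·59 + 12, so 34^14 ≡ 12.

12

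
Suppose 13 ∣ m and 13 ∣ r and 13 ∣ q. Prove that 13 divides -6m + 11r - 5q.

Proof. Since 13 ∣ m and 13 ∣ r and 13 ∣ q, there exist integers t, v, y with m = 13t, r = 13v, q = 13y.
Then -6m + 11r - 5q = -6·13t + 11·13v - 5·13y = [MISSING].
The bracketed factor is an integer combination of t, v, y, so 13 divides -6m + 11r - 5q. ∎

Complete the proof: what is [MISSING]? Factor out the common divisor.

Pull the common 13 out of every term: -6·13t + 11·13v - 5·13y = 13(-6t + 11v - 5y).
-6t + 11v - 5y is an integer, which exhibits the divisibility.

13(-6t + 11v - 5y)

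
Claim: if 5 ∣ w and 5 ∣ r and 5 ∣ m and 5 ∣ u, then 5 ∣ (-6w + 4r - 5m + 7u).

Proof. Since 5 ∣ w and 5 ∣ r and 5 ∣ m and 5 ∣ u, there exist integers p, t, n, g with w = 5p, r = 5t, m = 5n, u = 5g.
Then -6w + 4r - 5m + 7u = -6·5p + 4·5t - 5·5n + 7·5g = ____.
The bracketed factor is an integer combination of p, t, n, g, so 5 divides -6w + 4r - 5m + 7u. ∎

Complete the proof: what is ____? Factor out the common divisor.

5(7g - 5n - 6p + 4t)

Each term has a factor of 5: -6·5p + 4·5t - 5·5n + 7·5g = 5·(7g - 5n - 6p + 4t).
Since 7g - 5n - 6p + 4t is an integer, 5 ∣ (-6w + 4r - 5m + 7u).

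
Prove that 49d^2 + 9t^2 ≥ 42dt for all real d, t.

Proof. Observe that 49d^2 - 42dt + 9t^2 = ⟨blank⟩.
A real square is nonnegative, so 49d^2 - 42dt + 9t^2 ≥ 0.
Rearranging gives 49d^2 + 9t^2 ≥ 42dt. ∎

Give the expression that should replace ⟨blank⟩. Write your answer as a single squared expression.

(7d - 3t)^2

49d^2 - 42dt + 9t^2 is a perfect-square trinomial: the outer terms are (7d)^2 and (3t)^2, and the cross term is -2·7d·3t.
So 49d^2 - 42dt + 9t^2 = (7d - 3t)^2 ≥ 0.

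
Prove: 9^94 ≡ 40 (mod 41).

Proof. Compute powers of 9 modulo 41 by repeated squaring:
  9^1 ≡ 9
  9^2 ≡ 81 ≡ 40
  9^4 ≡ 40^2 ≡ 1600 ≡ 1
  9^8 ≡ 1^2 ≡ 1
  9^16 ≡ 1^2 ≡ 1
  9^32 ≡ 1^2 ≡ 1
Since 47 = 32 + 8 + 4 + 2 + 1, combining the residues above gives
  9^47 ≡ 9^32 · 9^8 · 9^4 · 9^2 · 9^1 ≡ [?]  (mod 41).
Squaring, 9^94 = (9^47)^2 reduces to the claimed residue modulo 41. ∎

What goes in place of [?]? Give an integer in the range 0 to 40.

32

9^32 · 9^8 · 9^4 · 9^2 · 9^1 ≡ 1 · 1 · 1 · 40 · 9 = 360.
360 mod 41 = 32, so 9^47 ≡ 32 (mod 41).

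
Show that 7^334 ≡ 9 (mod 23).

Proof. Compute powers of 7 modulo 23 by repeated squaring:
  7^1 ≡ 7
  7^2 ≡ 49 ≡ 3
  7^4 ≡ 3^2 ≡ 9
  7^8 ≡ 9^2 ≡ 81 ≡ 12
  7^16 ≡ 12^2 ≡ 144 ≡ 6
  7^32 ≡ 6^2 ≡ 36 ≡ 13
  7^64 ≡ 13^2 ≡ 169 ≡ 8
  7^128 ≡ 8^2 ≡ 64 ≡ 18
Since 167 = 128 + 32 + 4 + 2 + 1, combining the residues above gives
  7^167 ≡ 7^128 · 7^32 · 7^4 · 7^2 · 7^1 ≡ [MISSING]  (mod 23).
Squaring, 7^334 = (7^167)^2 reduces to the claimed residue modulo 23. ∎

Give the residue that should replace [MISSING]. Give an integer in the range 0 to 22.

Multiply the listed residues: 18 · 13 · 9 · 3 · 7 = 234 → 2106 → 6318 → 44226.
Reducing modulo 23: 44226 = 1922·23 + 20, so 7^167 ≡ 20.

20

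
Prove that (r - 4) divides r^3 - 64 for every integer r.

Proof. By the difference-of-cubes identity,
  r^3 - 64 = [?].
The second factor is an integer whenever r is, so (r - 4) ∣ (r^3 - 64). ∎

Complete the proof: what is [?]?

(r - 4)(r^2 + 4r + 16)

Polynomial division of r^3 - 64 by r - 4 leaves remainder 0 and quotient r^2 + 4r + 16.
Hence r^3 - 64 = (r - 4)(r^2 + 4r + 16).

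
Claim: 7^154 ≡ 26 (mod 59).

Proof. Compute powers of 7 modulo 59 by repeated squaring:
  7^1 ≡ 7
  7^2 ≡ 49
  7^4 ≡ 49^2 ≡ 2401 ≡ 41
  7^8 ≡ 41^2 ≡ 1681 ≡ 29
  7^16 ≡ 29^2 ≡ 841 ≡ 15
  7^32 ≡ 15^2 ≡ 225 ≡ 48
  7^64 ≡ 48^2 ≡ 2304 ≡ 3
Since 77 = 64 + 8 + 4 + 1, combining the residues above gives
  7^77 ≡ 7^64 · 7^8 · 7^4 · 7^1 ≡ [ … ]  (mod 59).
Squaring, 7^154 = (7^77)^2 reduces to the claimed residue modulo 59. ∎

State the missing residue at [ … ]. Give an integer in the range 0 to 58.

12

Multiply the listed residues: 3 · 29 · 41 · 7 = 87 → 3567 → 24969.
Reducing modulo 59: 24969 = 423·59 + 12, so 7^77 ≡ 12.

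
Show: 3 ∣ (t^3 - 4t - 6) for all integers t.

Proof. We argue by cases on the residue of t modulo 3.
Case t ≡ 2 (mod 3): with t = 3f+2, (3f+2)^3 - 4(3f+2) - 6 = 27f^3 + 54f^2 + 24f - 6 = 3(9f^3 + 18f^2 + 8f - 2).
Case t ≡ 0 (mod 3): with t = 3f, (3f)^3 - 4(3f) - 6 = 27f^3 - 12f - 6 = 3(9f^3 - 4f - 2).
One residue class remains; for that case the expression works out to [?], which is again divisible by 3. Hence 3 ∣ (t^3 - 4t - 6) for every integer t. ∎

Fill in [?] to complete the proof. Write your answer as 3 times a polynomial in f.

3(9f^3 + 9f^2 - f - 3)

The residues treated are {2, 0}, so the missing case is t ≡ 1 (mod 3); write t = 3f+1.
Then (3f+1)^3 - 4(3f+1) - 6 = 27f^3 + 27f^2 - 3f - 9 = 3(9f^3 + 9f^2 - f - 3).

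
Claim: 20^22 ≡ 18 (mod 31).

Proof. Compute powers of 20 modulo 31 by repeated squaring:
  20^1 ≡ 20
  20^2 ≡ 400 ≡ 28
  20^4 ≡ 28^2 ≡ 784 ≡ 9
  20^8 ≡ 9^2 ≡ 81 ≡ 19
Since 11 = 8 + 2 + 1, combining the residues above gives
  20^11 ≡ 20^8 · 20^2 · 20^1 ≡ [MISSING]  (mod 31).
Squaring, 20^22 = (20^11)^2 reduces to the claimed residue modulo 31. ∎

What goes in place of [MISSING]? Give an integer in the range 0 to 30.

7

Multiply the listed residues: 19 · 28 · 20 = 532 → 10640.
Reducing modulo 31: 10640 = 343·31 + 7, so 20^11 ≡ 7.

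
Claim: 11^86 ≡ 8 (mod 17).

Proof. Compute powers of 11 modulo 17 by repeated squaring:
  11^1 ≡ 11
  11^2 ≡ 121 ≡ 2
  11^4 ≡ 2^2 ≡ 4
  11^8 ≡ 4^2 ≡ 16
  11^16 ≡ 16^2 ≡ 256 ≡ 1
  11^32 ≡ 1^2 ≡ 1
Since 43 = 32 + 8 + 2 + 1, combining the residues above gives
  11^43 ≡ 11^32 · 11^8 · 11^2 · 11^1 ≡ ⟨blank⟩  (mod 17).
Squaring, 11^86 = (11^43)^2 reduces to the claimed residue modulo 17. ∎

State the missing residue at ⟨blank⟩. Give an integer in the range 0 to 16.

12

11^32 · 11^8 · 11^2 · 11^1 ≡ 1 · 16 · 2 · 11 = 352.
352 mod 17 = 12, so 11^43 ≡ 12 (mod 17).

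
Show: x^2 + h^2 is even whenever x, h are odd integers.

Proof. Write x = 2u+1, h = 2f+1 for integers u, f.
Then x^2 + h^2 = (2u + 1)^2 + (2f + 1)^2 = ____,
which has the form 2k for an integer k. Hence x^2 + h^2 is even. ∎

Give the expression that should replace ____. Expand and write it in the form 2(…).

(2u + 1)^2 + (2f + 1)^2 = 4f^2 + 4f + 4u^2 + 4u + 2
= 2(2f^2 + 2f + 2u^2 + 2u + 1).
Since 2f^2 + 2f + 2u^2 + 2u + 1 is an integer, the sum of squares is of the form 2k for an integer k.

2(2f^2 + 2f + 2u^2 + 2u + 1)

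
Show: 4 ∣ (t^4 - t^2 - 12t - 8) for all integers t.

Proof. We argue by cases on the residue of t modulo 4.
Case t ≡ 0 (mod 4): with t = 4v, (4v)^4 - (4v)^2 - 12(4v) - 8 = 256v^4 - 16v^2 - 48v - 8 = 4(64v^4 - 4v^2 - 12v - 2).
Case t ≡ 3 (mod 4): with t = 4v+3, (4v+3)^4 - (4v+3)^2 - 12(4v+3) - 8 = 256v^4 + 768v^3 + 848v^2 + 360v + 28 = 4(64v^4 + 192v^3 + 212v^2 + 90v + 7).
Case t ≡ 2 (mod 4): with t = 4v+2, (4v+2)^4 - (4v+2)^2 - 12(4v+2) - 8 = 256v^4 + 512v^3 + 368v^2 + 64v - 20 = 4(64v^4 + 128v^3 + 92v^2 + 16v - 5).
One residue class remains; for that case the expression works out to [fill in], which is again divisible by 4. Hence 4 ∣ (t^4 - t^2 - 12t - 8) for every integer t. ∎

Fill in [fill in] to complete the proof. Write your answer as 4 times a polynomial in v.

4(64v^4 + 64v^3 + 20v^2 - 10v - 5)

Only t ≡ 1 (mod 4) is unaccounted for. Put t = 4v+1:
(4v+1)^4 - (4v+1)^2 - 12(4v+1) - 8 expands to 256v^4 + 256v^3 + 80v^2 - 40v - 20,
and factoring out 4 leaves 4(64v^4 + 64v^3 + 20v^2 - 10v - 5).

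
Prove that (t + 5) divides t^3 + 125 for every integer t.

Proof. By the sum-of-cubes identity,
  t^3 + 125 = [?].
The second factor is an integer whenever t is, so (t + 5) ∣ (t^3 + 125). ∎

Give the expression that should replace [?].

Polynomial division of t^3 + 125 by t + 5 leaves remainder 0 and quotient t^2 - 5t + 25.
Hence t^3 + 125 = (t + 5)(t^2 - 5t + 25).

(t + 5)(t^2 - 5t + 25)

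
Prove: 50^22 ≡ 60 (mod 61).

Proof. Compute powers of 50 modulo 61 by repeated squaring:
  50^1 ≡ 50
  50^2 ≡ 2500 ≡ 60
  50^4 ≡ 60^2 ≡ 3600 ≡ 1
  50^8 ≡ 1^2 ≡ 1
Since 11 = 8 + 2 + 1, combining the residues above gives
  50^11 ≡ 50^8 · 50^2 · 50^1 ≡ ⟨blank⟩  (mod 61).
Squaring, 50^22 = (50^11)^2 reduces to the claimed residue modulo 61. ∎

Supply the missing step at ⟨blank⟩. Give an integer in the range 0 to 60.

11

Multiply the listed residues: 1 · 60 · 50 = 60 → 3000.
Reducing modulo 61: 3000 = 49·61 + 11, so 50^11 ≡ 11.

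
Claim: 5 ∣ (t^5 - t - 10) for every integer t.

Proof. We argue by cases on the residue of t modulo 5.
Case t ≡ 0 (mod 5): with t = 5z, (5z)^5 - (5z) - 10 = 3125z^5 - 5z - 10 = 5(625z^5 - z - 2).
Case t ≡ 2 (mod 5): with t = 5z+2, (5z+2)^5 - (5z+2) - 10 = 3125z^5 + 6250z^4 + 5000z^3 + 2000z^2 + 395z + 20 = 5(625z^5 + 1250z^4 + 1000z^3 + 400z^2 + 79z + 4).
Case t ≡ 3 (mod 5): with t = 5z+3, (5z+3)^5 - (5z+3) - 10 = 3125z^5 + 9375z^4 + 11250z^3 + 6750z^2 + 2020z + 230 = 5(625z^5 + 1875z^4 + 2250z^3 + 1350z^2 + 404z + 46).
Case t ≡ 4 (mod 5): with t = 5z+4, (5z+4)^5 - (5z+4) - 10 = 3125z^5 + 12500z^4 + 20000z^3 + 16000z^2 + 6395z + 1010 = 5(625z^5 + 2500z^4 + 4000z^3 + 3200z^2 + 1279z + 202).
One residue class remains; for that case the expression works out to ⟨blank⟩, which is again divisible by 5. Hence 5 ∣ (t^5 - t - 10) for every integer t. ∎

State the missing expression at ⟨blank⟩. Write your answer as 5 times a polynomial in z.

The residues treated are {0, 2, 3, 4}, so the missing case is t ≡ 1 (mod 5); write t = 5z+1.
Then (5z+1)^5 - (5z+1) - 10 = 3125z^5 + 3125z^4 + 1250z^3 + 250z^2 + 20z - 10 = 5(625z^5 + 625z^4 + 250z^3 + 50z^2 + 4z - 2).

5(625z^5 + 625z^4 + 250z^3 + 50z^2 + 4z - 2)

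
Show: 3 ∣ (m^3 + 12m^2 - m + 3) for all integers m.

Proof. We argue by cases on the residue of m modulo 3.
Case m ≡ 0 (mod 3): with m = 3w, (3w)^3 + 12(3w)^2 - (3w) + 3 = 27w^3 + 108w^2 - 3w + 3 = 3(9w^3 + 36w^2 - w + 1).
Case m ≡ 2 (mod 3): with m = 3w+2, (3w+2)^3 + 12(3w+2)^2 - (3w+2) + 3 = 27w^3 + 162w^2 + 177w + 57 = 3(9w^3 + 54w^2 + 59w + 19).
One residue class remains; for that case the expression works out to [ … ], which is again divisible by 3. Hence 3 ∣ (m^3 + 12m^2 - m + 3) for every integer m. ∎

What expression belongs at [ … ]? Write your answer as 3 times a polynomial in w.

3(9w^3 + 45w^2 + 26w + 5)

The residues treated are {0, 2}, so the missing case is m ≡ 1 (mod 3); write m = 3w+1.
Then (3w+1)^3 + 12(3w+1)^2 - (3w+1) + 3 = 27w^3 + 135w^2 + 78w + 15 = 3(9w^3 + 45w^2 + 26w + 5).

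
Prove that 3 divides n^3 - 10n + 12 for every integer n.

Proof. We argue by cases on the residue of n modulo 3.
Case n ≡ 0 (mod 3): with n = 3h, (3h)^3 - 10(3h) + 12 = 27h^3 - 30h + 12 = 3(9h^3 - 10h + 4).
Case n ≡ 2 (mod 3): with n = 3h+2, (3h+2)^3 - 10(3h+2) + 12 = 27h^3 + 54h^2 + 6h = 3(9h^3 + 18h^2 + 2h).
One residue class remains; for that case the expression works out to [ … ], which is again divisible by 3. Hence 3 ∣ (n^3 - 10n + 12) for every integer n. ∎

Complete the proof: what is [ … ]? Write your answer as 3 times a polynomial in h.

3(9h^3 + 9h^2 - 7h + 1)

The residues treated are {0, 2}, so the missing case is n ≡ 1 (mod 3); write n = 3h+1.
Then (3h+1)^3 - 10(3h+1) + 12 = 27h^3 + 27h^2 - 21h + 3 = 3(9h^3 + 9h^2 - 7h + 1).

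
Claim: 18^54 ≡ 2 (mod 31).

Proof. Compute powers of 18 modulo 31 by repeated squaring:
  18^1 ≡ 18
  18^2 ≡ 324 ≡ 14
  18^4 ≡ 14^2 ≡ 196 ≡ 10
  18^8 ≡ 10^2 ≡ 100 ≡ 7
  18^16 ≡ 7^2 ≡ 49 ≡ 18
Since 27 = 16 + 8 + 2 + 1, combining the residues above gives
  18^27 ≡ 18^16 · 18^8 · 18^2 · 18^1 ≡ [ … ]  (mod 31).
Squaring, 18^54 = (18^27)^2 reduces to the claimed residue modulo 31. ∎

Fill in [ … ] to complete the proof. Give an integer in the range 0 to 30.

8

Multiply the listed residues: 18 · 7 · 14 · 18 = 126 → 1764 → 31752.
Reducing modulo 31: 31752 = 1024·31 + 8, so 18^27 ≡ 8.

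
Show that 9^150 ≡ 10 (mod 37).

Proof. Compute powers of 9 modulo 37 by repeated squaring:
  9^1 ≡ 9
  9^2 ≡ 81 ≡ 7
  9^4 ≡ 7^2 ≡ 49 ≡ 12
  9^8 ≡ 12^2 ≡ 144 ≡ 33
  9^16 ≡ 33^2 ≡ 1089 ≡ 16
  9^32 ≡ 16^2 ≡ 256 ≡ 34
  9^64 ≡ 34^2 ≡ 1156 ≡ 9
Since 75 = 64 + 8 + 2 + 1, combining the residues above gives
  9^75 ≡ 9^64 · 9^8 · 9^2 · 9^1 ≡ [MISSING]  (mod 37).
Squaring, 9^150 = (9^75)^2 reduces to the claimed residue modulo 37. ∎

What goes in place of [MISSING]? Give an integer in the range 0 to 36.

26

Multiply the listed residues: 9 · 33 · 7 · 9 = 297 → 2079 → 18711.
Reducing modulo 37: 18711 = 505·37 + 26, so 9^75 ≡ 26.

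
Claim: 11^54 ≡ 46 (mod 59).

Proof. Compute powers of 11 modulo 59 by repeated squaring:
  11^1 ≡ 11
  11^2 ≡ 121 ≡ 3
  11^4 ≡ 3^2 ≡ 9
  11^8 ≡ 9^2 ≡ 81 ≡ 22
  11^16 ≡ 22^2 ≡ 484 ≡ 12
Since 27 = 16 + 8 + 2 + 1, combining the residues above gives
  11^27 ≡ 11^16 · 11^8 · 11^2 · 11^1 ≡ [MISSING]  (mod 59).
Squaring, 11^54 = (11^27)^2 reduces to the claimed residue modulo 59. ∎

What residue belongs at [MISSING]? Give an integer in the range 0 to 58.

39

Multiply the listed residues: 12 · 22 · 3 · 11 = 264 → 792 → 8712.
Reducing modulo 59: 8712 = 147·59 + 39, so 11^27 ≡ 39.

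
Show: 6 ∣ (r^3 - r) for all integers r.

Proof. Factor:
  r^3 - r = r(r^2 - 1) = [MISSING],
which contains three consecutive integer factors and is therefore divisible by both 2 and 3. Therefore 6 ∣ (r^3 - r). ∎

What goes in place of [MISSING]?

r(r^2 - 1) = r(r - 1)(r + 1) = (r - 1)r(r + 1).
These three factors are consecutive integers, so their product is divisible by 6.

(r - 1)r(r + 1)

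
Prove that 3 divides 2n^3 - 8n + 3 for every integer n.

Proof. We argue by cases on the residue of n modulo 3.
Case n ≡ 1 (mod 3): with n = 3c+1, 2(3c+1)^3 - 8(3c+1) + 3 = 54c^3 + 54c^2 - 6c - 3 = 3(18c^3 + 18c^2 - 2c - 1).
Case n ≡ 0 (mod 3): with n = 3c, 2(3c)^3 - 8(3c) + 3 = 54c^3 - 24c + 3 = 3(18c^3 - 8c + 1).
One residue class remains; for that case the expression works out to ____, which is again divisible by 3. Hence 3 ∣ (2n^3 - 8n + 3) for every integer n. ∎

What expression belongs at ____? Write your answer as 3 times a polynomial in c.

3(18c^3 + 36c^2 + 16c + 1)

Only n ≡ 2 (mod 3) is unaccounted for. Put n = 3c+2:
2(3c+2)^3 - 8(3c+2) + 3 expands to 54c^3 + 108c^2 + 48c + 3,
and factoring out 3 leaves 3(18c^3 + 36c^2 + 16c + 1).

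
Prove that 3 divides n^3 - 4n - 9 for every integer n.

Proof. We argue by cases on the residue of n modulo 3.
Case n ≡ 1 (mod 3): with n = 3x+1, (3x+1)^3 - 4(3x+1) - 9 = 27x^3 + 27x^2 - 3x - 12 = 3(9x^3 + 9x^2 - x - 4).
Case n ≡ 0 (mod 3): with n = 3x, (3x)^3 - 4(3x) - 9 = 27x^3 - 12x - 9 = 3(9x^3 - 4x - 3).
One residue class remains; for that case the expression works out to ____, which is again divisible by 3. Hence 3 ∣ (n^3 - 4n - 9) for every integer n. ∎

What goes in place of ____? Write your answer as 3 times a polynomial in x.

The residues treated are {1, 0}, so the missing case is n ≡ 2 (mod 3); write n = 3x+2.
Then (3x+2)^3 - 4(3x+2) - 9 = 27x^3 + 54x^2 + 24x - 9 = 3(9x^3 + 18x^2 + 8x - 3).

3(9x^3 + 18x^2 + 8x - 3)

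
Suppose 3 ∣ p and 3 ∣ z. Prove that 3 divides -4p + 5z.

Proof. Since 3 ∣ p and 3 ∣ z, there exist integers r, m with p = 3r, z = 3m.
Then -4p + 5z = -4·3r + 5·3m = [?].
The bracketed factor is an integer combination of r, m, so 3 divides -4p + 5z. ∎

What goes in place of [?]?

3(5m - 4r)

Pull the common 3 out of every term: -4·3r + 5·3m = 3(5m - 4r).
5m - 4r is an integer, which exhibits the divisibility.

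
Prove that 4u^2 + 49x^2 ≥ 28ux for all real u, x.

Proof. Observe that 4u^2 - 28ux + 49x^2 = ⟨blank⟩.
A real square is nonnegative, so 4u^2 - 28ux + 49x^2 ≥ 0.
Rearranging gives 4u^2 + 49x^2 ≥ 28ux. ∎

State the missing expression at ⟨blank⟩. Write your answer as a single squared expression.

The leading and trailing coefficients are 2^2 and 7^2, and 28 = 2·2·7, so the trinomial is (2u - 7x)^2.
Hence 4u^2 - 28ux + 49x^2 ≥ 0.

(2u - 7x)^2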